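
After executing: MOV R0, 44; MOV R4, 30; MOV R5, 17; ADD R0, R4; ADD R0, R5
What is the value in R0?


Register state trace:
  MOV R0, 44  → R0 = 44
  MOV R4, 30  → R4 = 30
  MOV R5, 17  → R5 = 17
  ADD R0, R4  → R0 = 44 + 30 = 74
  ADD R0, R5  → R0 = 74 + 17 = 91
Final: R0 = 91

91


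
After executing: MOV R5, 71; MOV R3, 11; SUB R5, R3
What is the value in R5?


Register state trace:
  MOV R5, 71  → R5 = 71
  MOV R3, 11  → R3 = 11
  SUB R5, R3  → R5 = 71 - 11 = 60
Final: R5 = 60

60


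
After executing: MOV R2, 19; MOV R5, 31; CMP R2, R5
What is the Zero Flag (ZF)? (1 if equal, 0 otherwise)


Register state trace:
  MOV R2, 19  → R2 = 19
  MOV R5, 31  → R5 = 31
  CMP R2, R5  → computes 19 - 31 = -12
  Result is nonzero, so values are not equal
ZF = 0

0


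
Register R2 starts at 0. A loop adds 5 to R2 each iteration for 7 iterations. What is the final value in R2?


Starting value: R2 = 0
  Iter 1: R2 = 0 + 5 = 5
  Iter 2: R2 = 5 + 5 = 10
  Iter 3: R2 = 10 + 5 = 15
  Iter 4: R2 = 15 + 5 = 20
  Iter 5: R2 = 20 + 5 = 25
  Iter 6: R2 = 25 + 5 = 30
  Iter 7: R2 = 30 + 5 = 35
Final: R2 = 35

35


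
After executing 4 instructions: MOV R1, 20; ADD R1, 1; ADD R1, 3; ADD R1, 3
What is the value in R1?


Register state trace:
  MOV R1, 20  → R1 = 20
  ADD R1, 1  → R1 = 20 + 1 = 21
  ADD R1, 3  → R1 = 21 + 3 = 24
  ADD R1, 3  → R1 = 24 + 3 = 27
Final: R1 = 27

27


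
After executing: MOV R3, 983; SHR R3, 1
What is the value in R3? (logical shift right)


Register state trace:
  MOV R3, 983  → R3 = 983
  SHR R3, 1  → R3 = 983 >> 1 = 983 // 2^1 = 491
Final: R3 = 491

491


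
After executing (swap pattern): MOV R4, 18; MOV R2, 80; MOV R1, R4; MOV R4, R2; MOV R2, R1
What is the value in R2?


Register state trace (swap pattern):
  MOV R4, 18  → R4 = 18
  MOV R2, 80  → R2 = 80
  MOV R1, R4  → R1 = 18  (save R4)
  MOV R4, R2  → R4 = 80  (R4 gets R2's value)
  MOV R2, R1  → R2 = 18  (R2 gets saved value)
Final: R2 = 18

18


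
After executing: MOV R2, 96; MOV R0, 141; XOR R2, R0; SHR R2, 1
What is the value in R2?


Register state trace:
  MOV R2, 96  → R2 = 96 (0b01100000)
  MOV R0, 141  → R0 = 141 (0b10001101)
  XOR R2, R0  → R2 = 96 XOR 141 = 237 (0b11101101)
  SHR R2, 1  → R2 = 237 >> 1 = 118
Final: R2 = 118

118


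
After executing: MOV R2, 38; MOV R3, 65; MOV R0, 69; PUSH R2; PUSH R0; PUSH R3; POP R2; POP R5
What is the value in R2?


Stack trace (top is rightmost):
  MOV R2, 38  → R2 = 38
  MOV R3, 65  → R3 = 65
  MOV R0, 69  → R0 = 69
  PUSH R2  → stack: [38]
  PUSH R0  → stack: [38, 69]
  PUSH R3  → stack: [38, 69, 65]
  POP R2  → R2 = 65, stack: [38, 69]
  POP R5  → R5 = 69, stack: [38]
Final: R2 = 65

65


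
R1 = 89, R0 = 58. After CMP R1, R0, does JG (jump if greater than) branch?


Trace:
  R1 = 89, R0 = 58
  CMP R1, R0  → compares 89 vs 58
  JG checks: is 89 greater than 58?
  89 > 58, so condition is true
Branch taken: Yes

Yes


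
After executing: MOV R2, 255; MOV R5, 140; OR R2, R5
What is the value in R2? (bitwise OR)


Register state trace:
  MOV R2, 255  → R2 = 255 (0b11111111)
  MOV R5, 140  → R5 = 140 (0b10001100)
  OR R2, R5   → R2 = 255 OR 140 = 255 (0b11111111)
Final: R2 = 255

255


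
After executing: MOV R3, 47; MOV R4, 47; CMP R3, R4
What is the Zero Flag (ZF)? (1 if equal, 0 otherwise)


Register state trace:
  MOV R3, 47  → R3 = 47
  MOV R4, 47  → R4 = 47
  CMP R3, R4  → computes 47 - 47 = 0
  Result is zero, so values are equal
ZF = 1

1


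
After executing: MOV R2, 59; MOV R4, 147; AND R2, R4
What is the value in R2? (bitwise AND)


Register state trace:
  MOV R2, 59  → R2 = 59 (0b00111011)
  MOV R4, 147  → R4 = 147 (0b10010011)
  AND R2, R4  → R2 = 59 AND 147 = 19 (0b00010011)
Final: R2 = 19

19


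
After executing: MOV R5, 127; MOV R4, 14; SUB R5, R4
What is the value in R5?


Register state trace:
  MOV R5, 127  → R5 = 127
  MOV R4, 14  → R4 = 14
  SUB R5, R4  → R5 = 127 - 14 = 113
Final: R5 = 113

113


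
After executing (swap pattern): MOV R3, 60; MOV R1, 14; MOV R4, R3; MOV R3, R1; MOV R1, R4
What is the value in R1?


Register state trace (swap pattern):
  MOV R3, 60  → R3 = 60
  MOV R1, 14  → R1 = 14
  MOV R4, R3  → R4 = 60  (save R3)
  MOV R3, R1  → R3 = 14  (R3 gets R1's value)
  MOV R1, R4  → R1 = 60  (R1 gets saved value)
Final: R1 = 60

60


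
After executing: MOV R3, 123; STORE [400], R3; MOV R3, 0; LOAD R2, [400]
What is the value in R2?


Register and memory trace:
  MOV R3, 123  → R3 = 123
  STORE [400], R3  → mem[400] = 123
  MOV R3, 0  → R3 = 0
  LOAD R2, [400]  → R2 = mem[400] = 123
Final: R2 = 123

123


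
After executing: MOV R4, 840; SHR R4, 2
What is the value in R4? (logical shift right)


Register state trace:
  MOV R4, 840  → R4 = 840
  SHR R4, 2  → R4 = 840 >> 2 = 840 // 2^2 = 210
Final: R4 = 210

210


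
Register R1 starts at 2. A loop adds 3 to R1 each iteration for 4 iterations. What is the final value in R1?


Starting value: R1 = 2
  Iter 1: R1 = 2 + 3 = 5
  Iter 2: R1 = 5 + 3 = 8
  Iter 3: R1 = 8 + 3 = 11
  Iter 4: R1 = 11 + 3 = 14
Final: R1 = 14

14


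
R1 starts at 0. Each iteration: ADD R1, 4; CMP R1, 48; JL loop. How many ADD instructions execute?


Loop trace (R1 starts at 0, target 48, step 4):
  ADD #1: R1 = 0 + 4 = 4  → 4 < 48, loop
  ADD #2: R1 = 4 + 4 = 8  → 8 < 48, loop
  ADD #3: R1 = 8 + 4 = 12  → 12 < 48, loop
  ADD #4: R1 = 12 + 4 = 16  → 16 < 48, loop
  ADD #5: R1 = 16 + 4 = 20  → 20 < 48, loop
  ADD #6: R1 = 20 + 4 = 24  → 24 < 48, loop
  ADD #7: R1 = 24 + 4 = 28  → 28 < 48, loop
  ADD #8: R1 = 28 + 4 = 32  → 32 < 48, loop
  ADD #9: R1 = 32 + 4 = 36  → 36 < 48, loop
  ADD #10: R1 = 36 + 4 = 40  → 40 < 48, loop
  ADD #11: R1 = 40 + 4 = 44  → 44 < 48, loop
  ADD #12: R1 = 44 + 4 = 48  → 48 >= 48, exit
Total ADD instructions: 12

12


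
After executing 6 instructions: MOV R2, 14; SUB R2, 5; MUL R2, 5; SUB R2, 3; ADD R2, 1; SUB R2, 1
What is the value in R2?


Register state trace:
  MOV R2, 14  → R2 = 14
  SUB R2, 5  → R2 = 14 - 5 = 9
  MUL R2, 5  → R2 = 9 * 5 = 45
  SUB R2, 3  → R2 = 45 - 3 = 42
  ADD R2, 1  → R2 = 42 + 1 = 43
  SUB R2, 1  → R2 = 43 - 1 = 42
Final: R2 = 42

42


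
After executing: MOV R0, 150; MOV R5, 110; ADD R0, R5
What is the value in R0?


Register state trace:
  MOV R0, 150  → R0 = 150
  MOV R5, 110  → R5 = 110
  ADD R0, R5  → R0 = 150 + 110 = 260
Final: R0 = 260

260


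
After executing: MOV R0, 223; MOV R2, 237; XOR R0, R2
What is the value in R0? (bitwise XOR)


Register state trace:
  MOV R0, 223  → R0 = 223 (0b11011111)
  MOV R2, 237  → R2 = 237 (0b11101101)
  XOR R0, R2  → R0 = 223 XOR 237 = 50 (0b00110010)
Final: R0 = 50

50


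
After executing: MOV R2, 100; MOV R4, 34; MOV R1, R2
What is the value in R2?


Register state trace:
  MOV R2, 100  → R2 = 100
  MOV R4, 34  → R4 = 34
  MOV R1, R2  → R1 = 100
Final: R2 = 100

100


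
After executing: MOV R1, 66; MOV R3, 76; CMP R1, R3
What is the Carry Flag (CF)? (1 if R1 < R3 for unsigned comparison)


Register state trace:
  MOV R1, 66  → R1 = 66
  MOV R3, 76  → R3 = 76
  CMP R1, R3  → unsigned 66 - 76: borrow occurs
  66 < 76, so CF = 1
CF = 1

1


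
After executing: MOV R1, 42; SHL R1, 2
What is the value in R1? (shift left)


Register state trace:
  MOV R1, 42  → R1 = 42
  SHL R1, 2  → R1 = 42 << 2 = 42 * 2^2 = 168
Final: R1 = 168

168


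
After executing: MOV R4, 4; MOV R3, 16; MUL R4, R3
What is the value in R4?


Register state trace:
  MOV R4, 4  → R4 = 4
  MOV R3, 16  → R3 = 16
  MUL R4, R3  → R4 = 4 * 16 = 64
Final: R4 = 64

64


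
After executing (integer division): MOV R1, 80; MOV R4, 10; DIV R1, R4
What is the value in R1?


Register state trace:
  MOV R1, 80  → R1 = 80
  MOV R4, 10  → R4 = 10
  DIV R1, R4  → R1 = 80 // 10 = 8
Final: R1 = 8

8


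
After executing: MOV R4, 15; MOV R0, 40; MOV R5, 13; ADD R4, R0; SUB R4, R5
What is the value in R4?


Register state trace:
  MOV R4, 15  → R4 = 15
  MOV R0, 40  → R0 = 40
  MOV R5, 13  → R5 = 13
  ADD R4, R0  → R4 = 15 + 40 = 55
  SUB R4, R5  → R4 = 55 - 13 = 42
Final: R4 = 42

42


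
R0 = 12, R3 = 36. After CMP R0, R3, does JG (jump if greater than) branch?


Trace:
  R0 = 12, R3 = 36
  CMP R0, R3  → compares 12 vs 36
  JG checks: is 12 greater than 36?
  12 < 36, so condition is false
Branch taken: No

No


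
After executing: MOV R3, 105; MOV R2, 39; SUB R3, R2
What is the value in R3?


Register state trace:
  MOV R3, 105  → R3 = 105
  MOV R2, 39  → R2 = 39
  SUB R3, R2  → R3 = 105 - 39 = 66
Final: R3 = 66

66


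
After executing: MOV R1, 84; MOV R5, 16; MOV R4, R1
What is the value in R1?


Register state trace:
  MOV R1, 84  → R1 = 84
  MOV R5, 16  → R5 = 16
  MOV R4, R1  → R4 = 84
Final: R1 = 84

84


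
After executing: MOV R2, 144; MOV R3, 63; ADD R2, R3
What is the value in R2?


Register state trace:
  MOV R2, 144  → R2 = 144
  MOV R3, 63  → R3 = 63
  ADD R2, R3  → R2 = 144 + 63 = 207
Final: R2 = 207

207


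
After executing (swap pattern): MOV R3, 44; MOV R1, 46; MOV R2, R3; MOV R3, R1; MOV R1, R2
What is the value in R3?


Register state trace (swap pattern):
  MOV R3, 44  → R3 = 44
  MOV R1, 46  → R1 = 46
  MOV R2, R3  → R2 = 44  (save R3)
  MOV R3, R1  → R3 = 46  (R3 gets R1's value)
  MOV R1, R2  → R1 = 44  (R1 gets saved value)
Final: R3 = 46

46


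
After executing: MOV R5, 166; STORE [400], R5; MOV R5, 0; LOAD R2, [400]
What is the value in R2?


Register and memory trace:
  MOV R5, 166  → R5 = 166
  STORE [400], R5  → mem[400] = 166
  MOV R5, 0  → R5 = 0
  LOAD R2, [400]  → R2 = mem[400] = 166
Final: R2 = 166

166


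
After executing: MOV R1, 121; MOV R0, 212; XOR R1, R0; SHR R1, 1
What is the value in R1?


Register state trace:
  MOV R1, 121  → R1 = 121 (0b01111001)
  MOV R0, 212  → R0 = 212 (0b11010100)
  XOR R1, R0  → R1 = 121 XOR 212 = 173 (0b10101101)
  SHR R1, 1  → R1 = 173 >> 1 = 86
Final: R1 = 86

86


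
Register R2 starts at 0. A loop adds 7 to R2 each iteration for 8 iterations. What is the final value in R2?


Starting value: R2 = 0
  Iter 1: R2 = 0 + 7 = 7
  Iter 2: R2 = 7 + 7 = 14
  Iter 3: R2 = 14 + 7 = 21
  Iter 4: R2 = 21 + 7 = 28
  Iter 5: R2 = 28 + 7 = 35
  Iter 6: R2 = 35 + 7 = 42
  Iter 7: R2 = 42 + 7 = 49
  Iter 8: R2 = 49 + 7 = 56
Final: R2 = 56

56


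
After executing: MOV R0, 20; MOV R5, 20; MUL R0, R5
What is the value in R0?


Register state trace:
  MOV R0, 20  → R0 = 20
  MOV R5, 20  → R5 = 20
  MUL R0, R5  → R0 = 20 * 20 = 400
Final: R0 = 400

400


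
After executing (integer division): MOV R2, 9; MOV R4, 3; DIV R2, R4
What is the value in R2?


Register state trace:
  MOV R2, 9  → R2 = 9
  MOV R4, 3  → R4 = 3
  DIV R2, R4  → R2 = 9 // 3 = 3
Final: R2 = 3

3


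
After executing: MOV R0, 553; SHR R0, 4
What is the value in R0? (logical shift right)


Register state trace:
  MOV R0, 553  → R0 = 553
  SHR R0, 4  → R0 = 553 >> 4 = 553 // 2^4 = 34
Final: R0 = 34

34


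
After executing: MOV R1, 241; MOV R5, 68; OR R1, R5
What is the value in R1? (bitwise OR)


Register state trace:
  MOV R1, 241  → R1 = 241 (0b11110001)
  MOV R5, 68  → R5 = 68 (0b01000100)
  OR R1, R5   → R1 = 241 OR 68 = 245 (0b11110101)
Final: R1 = 245

245


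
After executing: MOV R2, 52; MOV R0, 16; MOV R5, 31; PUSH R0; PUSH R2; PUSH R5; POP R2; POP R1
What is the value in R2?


Stack trace (top is rightmost):
  MOV R2, 52  → R2 = 52
  MOV R0, 16  → R0 = 16
  MOV R5, 31  → R5 = 31
  PUSH R0  → stack: [16]
  PUSH R2  → stack: [16, 52]
  PUSH R5  → stack: [16, 52, 31]
  POP R2  → R2 = 31, stack: [16, 52]
  POP R1  → R1 = 52, stack: [16]
Final: R2 = 31

31


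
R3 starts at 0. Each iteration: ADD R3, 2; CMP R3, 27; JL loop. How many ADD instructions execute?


Loop trace (R3 starts at 0, target 27, step 2):
  ADD #1: R3 = 0 + 2 = 2  → 2 < 27, loop
  ADD #2: R3 = 2 + 2 = 4  → 4 < 27, loop
  ADD #3: R3 = 4 + 2 = 6  → 6 < 27, loop
  ADD #4: R3 = 6 + 2 = 8  → 8 < 27, loop
  ADD #5: R3 = 8 + 2 = 10  → 10 < 27, loop
  ADD #6: R3 = 10 + 2 = 12  → 12 < 27, loop
  ADD #7: R3 = 12 + 2 = 14  → 14 < 27, loop
  ADD #8: R3 = 14 + 2 = 16  → 16 < 27, loop
  ADD #9: R3 = 16 + 2 = 18  → 18 < 27, loop
  ADD #10: R3 = 18 + 2 = 20  → 20 < 27, loop
  ADD #11: R3 = 20 + 2 = 22  → 22 < 27, loop
  ADD #12: R3 = 22 + 2 = 24  → 24 < 27, loop
  ADD #13: R3 = 24 + 2 = 26  → 26 < 27, loop
  ADD #14: R3 = 26 + 2 = 28  → 28 >= 27, exit
Total ADD instructions: 14

14


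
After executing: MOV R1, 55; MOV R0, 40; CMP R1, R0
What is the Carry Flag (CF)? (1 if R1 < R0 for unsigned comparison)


Register state trace:
  MOV R1, 55  → R1 = 55
  MOV R0, 40  → R0 = 40
  CMP R1, R0  → unsigned 55 - 40: no borrow
  55 >= 40, so CF = 0
CF = 0

0


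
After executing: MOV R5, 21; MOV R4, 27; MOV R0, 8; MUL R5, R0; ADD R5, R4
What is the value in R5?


Register state trace:
  MOV R5, 21  → R5 = 21
  MOV R4, 27  → R4 = 27
  MOV R0, 8  → R0 = 8
  MUL R5, R0  → R5 = 21 * 8 = 168
  ADD R5, R4  → R5 = 168 + 27 = 195
Final: R5 = 195

195


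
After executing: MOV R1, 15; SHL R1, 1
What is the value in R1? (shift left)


Register state trace:
  MOV R1, 15  → R1 = 15
  SHL R1, 1  → R1 = 15 << 1 = 15 * 2^1 = 30
Final: R1 = 30

30


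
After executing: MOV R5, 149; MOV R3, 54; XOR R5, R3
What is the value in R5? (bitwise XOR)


Register state trace:
  MOV R5, 149  → R5 = 149 (0b10010101)
  MOV R3, 54  → R3 = 54 (0b00110110)
  XOR R5, R3  → R5 = 149 XOR 54 = 163 (0b10100011)
Final: R5 = 163

163


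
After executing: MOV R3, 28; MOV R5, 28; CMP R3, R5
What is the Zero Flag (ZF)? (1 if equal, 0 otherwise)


Register state trace:
  MOV R3, 28  → R3 = 28
  MOV R5, 28  → R5 = 28
  CMP R3, R5  → computes 28 - 28 = 0
  Result is zero, so values are equal
ZF = 1

1


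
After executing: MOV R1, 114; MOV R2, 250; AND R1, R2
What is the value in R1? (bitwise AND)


Register state trace:
  MOV R1, 114  → R1 = 114 (0b01110010)
  MOV R2, 250  → R2 = 250 (0b11111010)
  AND R1, R2  → R1 = 114 AND 250 = 114 (0b01110010)
Final: R1 = 114

114


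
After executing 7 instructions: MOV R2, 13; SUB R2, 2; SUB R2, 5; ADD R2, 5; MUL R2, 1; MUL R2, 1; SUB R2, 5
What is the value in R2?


Register state trace:
  MOV R2, 13  → R2 = 13
  SUB R2, 2  → R2 = 13 - 2 = 11
  SUB R2, 5  → R2 = 11 - 5 = 6
  ADD R2, 5  → R2 = 6 + 5 = 11
  MUL R2, 1  → R2 = 11 * 1 = 11
  MUL R2, 1  → R2 = 11 * 1 = 11
  SUB R2, 5  → R2 = 11 - 5 = 6
Final: R2 = 6

6


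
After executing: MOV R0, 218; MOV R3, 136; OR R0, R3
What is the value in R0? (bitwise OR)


Register state trace:
  MOV R0, 218  → R0 = 218 (0b11011010)
  MOV R3, 136  → R3 = 136 (0b10001000)
  OR R0, R3   → R0 = 218 OR 136 = 218 (0b11011010)
Final: R0 = 218

218


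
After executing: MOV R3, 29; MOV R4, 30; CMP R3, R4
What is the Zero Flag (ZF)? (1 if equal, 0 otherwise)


Register state trace:
  MOV R3, 29  → R3 = 29
  MOV R4, 30  → R4 = 30
  CMP R3, R4  → computes 29 - 30 = -1
  Result is nonzero, so values are not equal
ZF = 0

0


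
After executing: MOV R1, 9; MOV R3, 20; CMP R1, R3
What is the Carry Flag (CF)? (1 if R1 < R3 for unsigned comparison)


Register state trace:
  MOV R1, 9  → R1 = 9
  MOV R3, 20  → R3 = 20
  CMP R1, R3  → unsigned 9 - 20: borrow occurs
  9 < 20, so CF = 1
CF = 1

1


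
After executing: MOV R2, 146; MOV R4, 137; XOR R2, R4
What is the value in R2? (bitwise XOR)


Register state trace:
  MOV R2, 146  → R2 = 146 (0b10010010)
  MOV R4, 137  → R4 = 137 (0b10001001)
  XOR R2, R4  → R2 = 146 XOR 137 = 27 (0b00011011)
Final: R2 = 27

27


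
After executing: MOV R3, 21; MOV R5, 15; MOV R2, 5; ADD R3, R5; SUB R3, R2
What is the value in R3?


Register state trace:
  MOV R3, 21  → R3 = 21
  MOV R5, 15  → R5 = 15
  MOV R2, 5  → R2 = 5
  ADD R3, R5  → R3 = 21 + 15 = 36
  SUB R3, R2  → R3 = 36 - 5 = 31
Final: R3 = 31

31


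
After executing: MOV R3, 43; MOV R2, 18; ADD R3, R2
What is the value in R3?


Register state trace:
  MOV R3, 43  → R3 = 43
  MOV R2, 18  → R2 = 18
  ADD R3, R2  → R3 = 43 + 18 = 61
Final: R3 = 61

61


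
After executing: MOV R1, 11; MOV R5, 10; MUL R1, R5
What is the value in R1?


Register state trace:
  MOV R1, 11  → R1 = 11
  MOV R5, 10  → R5 = 10
  MUL R1, R5  → R1 = 11 * 10 = 110
Final: R1 = 110

110


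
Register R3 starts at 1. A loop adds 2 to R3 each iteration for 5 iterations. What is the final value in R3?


Starting value: R3 = 1
  Iter 1: R3 = 1 + 2 = 3
  Iter 2: R3 = 3 + 2 = 5
  Iter 3: R3 = 5 + 2 = 7
  Iter 4: R3 = 7 + 2 = 9
  Iter 5: R3 = 9 + 2 = 11
Final: R3 = 11

11


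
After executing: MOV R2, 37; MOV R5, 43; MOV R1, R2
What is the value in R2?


Register state trace:
  MOV R2, 37  → R2 = 37
  MOV R5, 43  → R5 = 43
  MOV R1, R2  → R1 = 37
Final: R2 = 37

37


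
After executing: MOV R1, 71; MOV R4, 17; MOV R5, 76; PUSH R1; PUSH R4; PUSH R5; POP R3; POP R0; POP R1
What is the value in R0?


Stack trace (top is rightmost):
  MOV R1, 71  → R1 = 71
  MOV R4, 17  → R4 = 17
  MOV R5, 76  → R5 = 76
  PUSH R1  → stack: [71]
  PUSH R4  → stack: [71, 17]
  PUSH R5  → stack: [71, 17, 76]
  POP R3  → R3 = 76, stack: [71, 17]
  POP R0  → R0 = 17, stack: [71]
  POP R1  → R1 = 71, stack: []
Final: R0 = 17

17


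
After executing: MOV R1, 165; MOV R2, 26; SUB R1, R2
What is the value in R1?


Register state trace:
  MOV R1, 165  → R1 = 165
  MOV R2, 26  → R2 = 26
  SUB R1, R2  → R1 = 165 - 26 = 139
Final: R1 = 139

139


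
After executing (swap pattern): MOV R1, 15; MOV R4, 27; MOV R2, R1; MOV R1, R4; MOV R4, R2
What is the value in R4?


Register state trace (swap pattern):
  MOV R1, 15  → R1 = 15
  MOV R4, 27  → R4 = 27
  MOV R2, R1  → R2 = 15  (save R1)
  MOV R1, R4  → R1 = 27  (R1 gets R4's value)
  MOV R4, R2  → R4 = 15  (R4 gets saved value)
Final: R4 = 15

15


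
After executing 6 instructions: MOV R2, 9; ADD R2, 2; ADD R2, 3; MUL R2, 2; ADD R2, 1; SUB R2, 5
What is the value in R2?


Register state trace:
  MOV R2, 9  → R2 = 9
  ADD R2, 2  → R2 = 9 + 2 = 11
  ADD R2, 3  → R2 = 11 + 3 = 14
  MUL R2, 2  → R2 = 14 * 2 = 28
  ADD R2, 1  → R2 = 28 + 1 = 29
  SUB R2, 5  → R2 = 29 - 5 = 24
Final: R2 = 24

24


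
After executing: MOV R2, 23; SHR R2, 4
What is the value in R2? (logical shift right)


Register state trace:
  MOV R2, 23  → R2 = 23
  SHR R2, 4  → R2 = 23 >> 4 = 23 // 2^4 = 1
Final: R2 = 1

1


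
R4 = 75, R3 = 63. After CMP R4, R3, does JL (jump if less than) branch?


Trace:
  R4 = 75, R3 = 63
  CMP R4, R3  → compares 75 vs 63
  JL checks: is 75 less than 63?
  75 > 63, so condition is false
Branch taken: No

No


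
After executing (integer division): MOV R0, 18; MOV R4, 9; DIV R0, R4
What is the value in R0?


Register state trace:
  MOV R0, 18  → R0 = 18
  MOV R4, 9  → R4 = 9
  DIV R0, R4  → R0 = 18 // 9 = 2
Final: R0 = 2

2


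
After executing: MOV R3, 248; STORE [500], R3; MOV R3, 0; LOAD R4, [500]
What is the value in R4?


Register and memory trace:
  MOV R3, 248  → R3 = 248
  STORE [500], R3  → mem[500] = 248
  MOV R3, 0  → R3 = 0
  LOAD R4, [500]  → R4 = mem[500] = 248
Final: R4 = 248

248


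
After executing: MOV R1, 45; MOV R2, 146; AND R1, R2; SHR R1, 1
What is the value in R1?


Register state trace:
  MOV R1, 45  → R1 = 45 (0b00101101)
  MOV R2, 146  → R2 = 146 (0b10010010)
  AND R1, R2  → R1 = 45 AND 146 = 0 (0b00000000)
  SHR R1, 1  → R1 = 0 >> 1 = 0
Final: R1 = 0

0


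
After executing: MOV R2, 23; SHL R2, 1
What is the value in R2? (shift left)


Register state trace:
  MOV R2, 23  → R2 = 23
  SHL R2, 1  → R2 = 23 << 1 = 23 * 2^1 = 46
Final: R2 = 46

46


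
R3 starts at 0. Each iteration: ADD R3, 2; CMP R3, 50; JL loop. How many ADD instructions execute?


Loop trace (R3 starts at 0, target 50, step 2):
  ADD #1: R3 = 0 + 2 = 2  → 2 < 50, loop
  ADD #2: R3 = 2 + 2 = 4  → 4 < 50, loop
  ADD #3: R3 = 4 + 2 = 6  → 6 < 50, loop
  ADD #4: R3 = 6 + 2 = 8  → 8 < 50, loop
  ADD #5: R3 = 8 + 2 = 10  → 10 < 50, loop
  ADD #6: R3 = 10 + 2 = 12  → 12 < 50, loop
  ADD #7: R3 = 12 + 2 = 14  → 14 < 50, loop
  ADD #8: R3 = 14 + 2 = 16  → 16 < 50, loop
  ADD #9: R3 = 16 + 2 = 18  → 18 < 50, loop
  ADD #10: R3 = 18 + 2 = 20  → 20 < 50, loop
  ADD #11: R3 = 20 + 2 = 22  → 22 < 50, loop
  ADD #12: R3 = 22 + 2 = 24  → 24 < 50, loop
  ADD #13: R3 = 24 + 2 = 26  → 26 < 50, loop
  ADD #14: R3 = 26 + 2 = 28  → 28 < 50, loop
  ADD #15: R3 = 28 + 2 = 30  → 30 < 50, loop
  ADD #16: R3 = 30 + 2 = 32  → 32 < 50, loop
  ADD #17: R3 = 32 + 2 = 34  → 34 < 50, loop
  ADD #18: R3 = 34 + 2 = 36  → 36 < 50, loop
  ADD #19: R3 = 36 + 2 = 38  → 38 < 50, loop
  ADD #20: R3 = 38 + 2 = 40  → 40 < 50, loop
  ADD #21: R3 = 40 + 2 = 42  → 42 < 50, loop
  ADD #22: R3 = 42 + 2 = 44  → 44 < 50, loop
  ADD #23: R3 = 44 + 2 = 46  → 46 < 50, loop
  ADD #24: R3 = 46 + 2 = 48  → 48 < 50, loop
  ADD #25: R3 = 48 + 2 = 50  → 50 >= 50, exit
Total ADD instructions: 25

25


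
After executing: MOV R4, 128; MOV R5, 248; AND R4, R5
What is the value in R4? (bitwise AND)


Register state trace:
  MOV R4, 128  → R4 = 128 (0b10000000)
  MOV R5, 248  → R5 = 248 (0b11111000)
  AND R4, R5  → R4 = 128 AND 248 = 128 (0b10000000)
Final: R4 = 128

128


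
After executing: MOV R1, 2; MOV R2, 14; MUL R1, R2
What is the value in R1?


Register state trace:
  MOV R1, 2  → R1 = 2
  MOV R2, 14  → R2 = 14
  MUL R1, R2  → R1 = 2 * 14 = 28
Final: R1 = 28

28


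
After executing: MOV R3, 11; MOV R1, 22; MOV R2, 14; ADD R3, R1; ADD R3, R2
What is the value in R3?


Register state trace:
  MOV R3, 11  → R3 = 11
  MOV R1, 22  → R1 = 22
  MOV R2, 14  → R2 = 14
  ADD R3, R1  → R3 = 11 + 22 = 33
  ADD R3, R2  → R3 = 33 + 14 = 47
Final: R3 = 47

47


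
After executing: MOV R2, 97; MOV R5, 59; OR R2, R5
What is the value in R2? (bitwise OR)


Register state trace:
  MOV R2, 97  → R2 = 97 (0b01100001)
  MOV R5, 59  → R5 = 59 (0b00111011)
  OR R2, R5   → R2 = 97 OR 59 = 123 (0b01111011)
Final: R2 = 123

123


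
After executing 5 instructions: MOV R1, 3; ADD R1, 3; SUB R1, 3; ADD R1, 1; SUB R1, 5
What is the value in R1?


Register state trace:
  MOV R1, 3  → R1 = 3
  ADD R1, 3  → R1 = 3 + 3 = 6
  SUB R1, 3  → R1 = 6 - 3 = 3
  ADD R1, 1  → R1 = 3 + 1 = 4
  SUB R1, 5  → R1 = 4 - 5 = -1
Final: R1 = -1

-1


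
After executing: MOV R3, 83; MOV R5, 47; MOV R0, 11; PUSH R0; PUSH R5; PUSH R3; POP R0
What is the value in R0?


Stack trace (top is rightmost):
  MOV R3, 83  → R3 = 83
  MOV R5, 47  → R5 = 47
  MOV R0, 11  → R0 = 11
  PUSH R0  → stack: [11]
  PUSH R5  → stack: [11, 47]
  PUSH R3  → stack: [11, 47, 83]
  POP R0  → R0 = 83, stack: [11, 47]
Final: R0 = 83

83


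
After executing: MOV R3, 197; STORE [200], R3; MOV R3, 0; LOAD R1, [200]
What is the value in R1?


Register and memory trace:
  MOV R3, 197  → R3 = 197
  STORE [200], R3  → mem[200] = 197
  MOV R3, 0  → R3 = 0
  LOAD R1, [200]  → R1 = mem[200] = 197
Final: R1 = 197

197


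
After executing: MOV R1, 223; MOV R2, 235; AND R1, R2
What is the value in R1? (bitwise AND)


Register state trace:
  MOV R1, 223  → R1 = 223 (0b11011111)
  MOV R2, 235  → R2 = 235 (0b11101011)
  AND R1, R2  → R1 = 223 AND 235 = 203 (0b11001011)
Final: R1 = 203

203


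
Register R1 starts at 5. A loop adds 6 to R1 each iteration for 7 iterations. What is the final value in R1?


Starting value: R1 = 5
  Iter 1: R1 = 5 + 6 = 11
  Iter 2: R1 = 11 + 6 = 17
  Iter 3: R1 = 17 + 6 = 23
  Iter 4: R1 = 23 + 6 = 29
  Iter 5: R1 = 29 + 6 = 35
  Iter 6: R1 = 35 + 6 = 41
  Iter 7: R1 = 41 + 6 = 47
Final: R1 = 47

47


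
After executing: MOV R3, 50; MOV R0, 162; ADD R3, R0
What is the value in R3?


Register state trace:
  MOV R3, 50  → R3 = 50
  MOV R0, 162  → R0 = 162
  ADD R3, R0  → R3 = 50 + 162 = 212
Final: R3 = 212

212


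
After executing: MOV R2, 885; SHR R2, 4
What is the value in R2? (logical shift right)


Register state trace:
  MOV R2, 885  → R2 = 885
  SHR R2, 4  → R2 = 885 >> 4 = 885 // 2^4 = 55
Final: R2 = 55

55


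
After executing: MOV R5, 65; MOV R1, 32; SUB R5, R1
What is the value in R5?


Register state trace:
  MOV R5, 65  → R5 = 65
  MOV R1, 32  → R1 = 32
  SUB R5, R1  → R5 = 65 - 32 = 33
Final: R5 = 33

33


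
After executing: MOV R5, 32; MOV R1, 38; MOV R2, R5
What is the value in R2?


Register state trace:
  MOV R5, 32  → R5 = 32
  MOV R1, 38  → R1 = 38
  MOV R2, R5  → R2 = 32
Final: R2 = 32

32


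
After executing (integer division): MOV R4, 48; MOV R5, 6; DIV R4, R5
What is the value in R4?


Register state trace:
  MOV R4, 48  → R4 = 48
  MOV R5, 6  → R5 = 6
  DIV R4, R5  → R4 = 48 // 6 = 8
Final: R4 = 8

8


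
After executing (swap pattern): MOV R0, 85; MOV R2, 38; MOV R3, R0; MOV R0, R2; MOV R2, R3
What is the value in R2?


Register state trace (swap pattern):
  MOV R0, 85  → R0 = 85
  MOV R2, 38  → R2 = 38
  MOV R3, R0  → R3 = 85  (save R0)
  MOV R0, R2  → R0 = 38  (R0 gets R2's value)
  MOV R2, R3  → R2 = 85  (R2 gets saved value)
Final: R2 = 85

85


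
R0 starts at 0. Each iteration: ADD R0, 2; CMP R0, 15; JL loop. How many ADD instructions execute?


Loop trace (R0 starts at 0, target 15, step 2):
  ADD #1: R0 = 0 + 2 = 2  → 2 < 15, loop
  ADD #2: R0 = 2 + 2 = 4  → 4 < 15, loop
  ADD #3: R0 = 4 + 2 = 6  → 6 < 15, loop
  ADD #4: R0 = 6 + 2 = 8  → 8 < 15, loop
  ADD #5: R0 = 8 + 2 = 10  → 10 < 15, loop
  ADD #6: R0 = 10 + 2 = 12  → 12 < 15, loop
  ADD #7: R0 = 12 + 2 = 14  → 14 < 15, loop
  ADD #8: R0 = 14 + 2 = 16  → 16 >= 15, exit
Total ADD instructions: 8

8


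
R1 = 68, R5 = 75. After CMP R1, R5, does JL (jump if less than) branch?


Trace:
  R1 = 68, R5 = 75
  CMP R1, R5  → compares 68 vs 75
  JL checks: is 68 less than 75?
  68 < 75, so condition is true
Branch taken: Yes

Yes


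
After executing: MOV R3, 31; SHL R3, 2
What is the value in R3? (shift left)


Register state trace:
  MOV R3, 31  → R3 = 31
  SHL R3, 2  → R3 = 31 << 2 = 31 * 2^2 = 124
Final: R3 = 124

124


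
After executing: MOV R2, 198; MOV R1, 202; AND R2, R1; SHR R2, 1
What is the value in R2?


Register state trace:
  MOV R2, 198  → R2 = 198 (0b11000110)
  MOV R1, 202  → R1 = 202 (0b11001010)
  AND R2, R1  → R2 = 198 AND 202 = 194 (0b11000010)
  SHR R2, 1  → R2 = 194 >> 1 = 97
Final: R2 = 97

97


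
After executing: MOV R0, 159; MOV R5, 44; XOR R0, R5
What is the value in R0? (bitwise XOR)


Register state trace:
  MOV R0, 159  → R0 = 159 (0b10011111)
  MOV R5, 44  → R5 = 44 (0b00101100)
  XOR R0, R5  → R0 = 159 XOR 44 = 179 (0b10110011)
Final: R0 = 179

179


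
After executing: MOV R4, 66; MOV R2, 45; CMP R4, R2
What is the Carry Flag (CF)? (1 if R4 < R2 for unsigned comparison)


Register state trace:
  MOV R4, 66  → R4 = 66
  MOV R2, 45  → R2 = 45
  CMP R4, R2  → unsigned 66 - 45: no borrow
  66 >= 45, so CF = 0
CF = 0

0


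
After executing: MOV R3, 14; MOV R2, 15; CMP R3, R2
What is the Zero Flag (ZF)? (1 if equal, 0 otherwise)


Register state trace:
  MOV R3, 14  → R3 = 14
  MOV R2, 15  → R2 = 15
  CMP R3, R2  → computes 14 - 15 = -1
  Result is nonzero, so values are not equal
ZF = 0

0


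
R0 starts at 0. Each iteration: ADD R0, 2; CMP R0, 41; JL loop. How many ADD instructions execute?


Loop trace (R0 starts at 0, target 41, step 2):
  ADD #1: R0 = 0 + 2 = 2  → 2 < 41, loop
  ADD #2: R0 = 2 + 2 = 4  → 4 < 41, loop
  ADD #3: R0 = 4 + 2 = 6  → 6 < 41, loop
  ADD #4: R0 = 6 + 2 = 8  → 8 < 41, loop
  ADD #5: R0 = 8 + 2 = 10  → 10 < 41, loop
  ADD #6: R0 = 10 + 2 = 12  → 12 < 41, loop
  ADD #7: R0 = 12 + 2 = 14  → 14 < 41, loop
  ADD #8: R0 = 14 + 2 = 16  → 16 < 41, loop
  ADD #9: R0 = 16 + 2 = 18  → 18 < 41, loop
  ADD #10: R0 = 18 + 2 = 20  → 20 < 41, loop
  ADD #11: R0 = 20 + 2 = 22  → 22 < 41, loop
  ADD #12: R0 = 22 + 2 = 24  → 24 < 41, loop
  ADD #13: R0 = 24 + 2 = 26  → 26 < 41, loop
  ADD #14: R0 = 26 + 2 = 28  → 28 < 41, loop
  ADD #15: R0 = 28 + 2 = 30  → 30 < 41, loop
  ADD #16: R0 = 30 + 2 = 32  → 32 < 41, loop
  ADD #17: R0 = 32 + 2 = 34  → 34 < 41, loop
  ADD #18: R0 = 34 + 2 = 36  → 36 < 41, loop
  ADD #19: R0 = 36 + 2 = 38  → 38 < 41, loop
  ADD #20: R0 = 38 + 2 = 40  → 40 < 41, loop
  ADD #21: R0 = 40 + 2 = 42  → 42 >= 41, exit
Total ADD instructions: 21

21


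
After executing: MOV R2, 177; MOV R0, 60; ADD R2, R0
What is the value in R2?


Register state trace:
  MOV R2, 177  → R2 = 177
  MOV R0, 60  → R0 = 60
  ADD R2, R0  → R2 = 177 + 60 = 237
Final: R2 = 237

237


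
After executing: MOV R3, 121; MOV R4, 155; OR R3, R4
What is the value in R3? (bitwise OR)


Register state trace:
  MOV R3, 121  → R3 = 121 (0b01111001)
  MOV R4, 155  → R4 = 155 (0b10011011)
  OR R3, R4   → R3 = 121 OR 155 = 251 (0b11111011)
Final: R3 = 251

251


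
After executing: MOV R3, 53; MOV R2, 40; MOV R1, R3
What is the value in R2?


Register state trace:
  MOV R3, 53  → R3 = 53
  MOV R2, 40  → R2 = 40
  MOV R1, R3  → R1 = 53
Final: R2 = 40

40


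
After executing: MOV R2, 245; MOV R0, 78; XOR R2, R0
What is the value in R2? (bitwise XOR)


Register state trace:
  MOV R2, 245  → R2 = 245 (0b11110101)
  MOV R0, 78  → R0 = 78 (0b01001110)
  XOR R2, R0  → R2 = 245 XOR 78 = 187 (0b10111011)
Final: R2 = 187

187


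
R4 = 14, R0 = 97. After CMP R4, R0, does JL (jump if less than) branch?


Trace:
  R4 = 14, R0 = 97
  CMP R4, R0  → compares 14 vs 97
  JL checks: is 14 less than 97?
  14 < 97, so condition is true
Branch taken: Yes

Yes


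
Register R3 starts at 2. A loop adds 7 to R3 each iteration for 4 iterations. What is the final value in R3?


Starting value: R3 = 2
  Iter 1: R3 = 2 + 7 = 9
  Iter 2: R3 = 9 + 7 = 16
  Iter 3: R3 = 16 + 7 = 23
  Iter 4: R3 = 23 + 7 = 30
Final: R3 = 30

30


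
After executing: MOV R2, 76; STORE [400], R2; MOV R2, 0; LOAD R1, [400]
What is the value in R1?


Register and memory trace:
  MOV R2, 76  → R2 = 76
  STORE [400], R2  → mem[400] = 76
  MOV R2, 0  → R2 = 0
  LOAD R1, [400]  → R1 = mem[400] = 76
Final: R1 = 76

76


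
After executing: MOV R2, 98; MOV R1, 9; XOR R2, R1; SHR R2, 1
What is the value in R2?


Register state trace:
  MOV R2, 98  → R2 = 98 (0b01100010)
  MOV R1, 9  → R1 = 9 (0b00001001)
  XOR R2, R1  → R2 = 98 XOR 9 = 107 (0b01101011)
  SHR R2, 1  → R2 = 107 >> 1 = 53
Final: R2 = 53

53


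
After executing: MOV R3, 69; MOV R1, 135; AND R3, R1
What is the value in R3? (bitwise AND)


Register state trace:
  MOV R3, 69  → R3 = 69 (0b01000101)
  MOV R1, 135  → R1 = 135 (0b10000111)
  AND R3, R1  → R3 = 69 AND 135 = 5 (0b00000101)
Final: R3 = 5

5


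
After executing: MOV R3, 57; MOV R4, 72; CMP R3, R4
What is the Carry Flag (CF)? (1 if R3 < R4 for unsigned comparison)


Register state trace:
  MOV R3, 57  → R3 = 57
  MOV R4, 72  → R4 = 72
  CMP R3, R4  → unsigned 57 - 72: borrow occurs
  57 < 72, so CF = 1
CF = 1

1


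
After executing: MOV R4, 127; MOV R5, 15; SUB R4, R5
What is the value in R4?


Register state trace:
  MOV R4, 127  → R4 = 127
  MOV R5, 15  → R5 = 15
  SUB R4, R5  → R4 = 127 - 15 = 112
Final: R4 = 112

112


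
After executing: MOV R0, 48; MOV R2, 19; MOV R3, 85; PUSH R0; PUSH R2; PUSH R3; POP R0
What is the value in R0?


Stack trace (top is rightmost):
  MOV R0, 48  → R0 = 48
  MOV R2, 19  → R2 = 19
  MOV R3, 85  → R3 = 85
  PUSH R0  → stack: [48]
  PUSH R2  → stack: [48, 19]
  PUSH R3  → stack: [48, 19, 85]
  POP R0  → R0 = 85, stack: [48, 19]
Final: R0 = 85

85


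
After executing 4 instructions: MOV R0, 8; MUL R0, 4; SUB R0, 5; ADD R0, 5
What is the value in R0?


Register state trace:
  MOV R0, 8  → R0 = 8
  MUL R0, 4  → R0 = 8 * 4 = 32
  SUB R0, 5  → R0 = 32 - 5 = 27
  ADD R0, 5  → R0 = 27 + 5 = 32
Final: R0 = 32

32


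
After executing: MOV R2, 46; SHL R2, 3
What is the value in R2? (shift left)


Register state trace:
  MOV R2, 46  → R2 = 46
  SHL R2, 3  → R2 = 46 << 3 = 46 * 2^3 = 368
Final: R2 = 368

368


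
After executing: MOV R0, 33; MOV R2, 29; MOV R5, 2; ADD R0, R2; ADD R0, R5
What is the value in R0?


Register state trace:
  MOV R0, 33  → R0 = 33
  MOV R2, 29  → R2 = 29
  MOV R5, 2  → R5 = 2
  ADD R0, R2  → R0 = 33 + 29 = 62
  ADD R0, R5  → R0 = 62 + 2 = 64
Final: R0 = 64

64


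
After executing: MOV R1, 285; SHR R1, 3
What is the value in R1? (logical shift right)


Register state trace:
  MOV R1, 285  → R1 = 285
  SHR R1, 3  → R1 = 285 >> 3 = 285 // 2^3 = 35
Final: R1 = 35

35


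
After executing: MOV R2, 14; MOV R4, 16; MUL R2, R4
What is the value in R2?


Register state trace:
  MOV R2, 14  → R2 = 14
  MOV R4, 16  → R4 = 16
  MUL R2, R4  → R2 = 14 * 16 = 224
Final: R2 = 224

224


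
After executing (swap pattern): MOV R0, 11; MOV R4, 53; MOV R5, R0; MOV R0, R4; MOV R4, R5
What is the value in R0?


Register state trace (swap pattern):
  MOV R0, 11  → R0 = 11
  MOV R4, 53  → R4 = 53
  MOV R5, R0  → R5 = 11  (save R0)
  MOV R0, R4  → R0 = 53  (R0 gets R4's value)
  MOV R4, R5  → R4 = 11  (R4 gets saved value)
Final: R0 = 53

53


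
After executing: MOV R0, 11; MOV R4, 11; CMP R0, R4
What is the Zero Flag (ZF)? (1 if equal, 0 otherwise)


Register state trace:
  MOV R0, 11  → R0 = 11
  MOV R4, 11  → R4 = 11
  CMP R0, R4  → computes 11 - 11 = 0
  Result is zero, so values are equal
ZF = 1

1


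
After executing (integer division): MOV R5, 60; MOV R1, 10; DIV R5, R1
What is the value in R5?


Register state trace:
  MOV R5, 60  → R5 = 60
  MOV R1, 10  → R1 = 10
  DIV R5, R1  → R5 = 60 // 10 = 6
Final: R5 = 6

6


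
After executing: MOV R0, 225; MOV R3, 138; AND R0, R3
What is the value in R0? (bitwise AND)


Register state trace:
  MOV R0, 225  → R0 = 225 (0b11100001)
  MOV R3, 138  → R3 = 138 (0b10001010)
  AND R0, R3  → R0 = 225 AND 138 = 128 (0b10000000)
Final: R0 = 128

128


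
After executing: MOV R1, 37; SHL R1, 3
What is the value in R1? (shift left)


Register state trace:
  MOV R1, 37  → R1 = 37
  SHL R1, 3  → R1 = 37 << 3 = 37 * 2^3 = 296
Final: R1 = 296

296


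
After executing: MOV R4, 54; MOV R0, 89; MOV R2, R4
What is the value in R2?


Register state trace:
  MOV R4, 54  → R4 = 54
  MOV R0, 89  → R0 = 89
  MOV R2, R4  → R2 = 54
Final: R2 = 54

54


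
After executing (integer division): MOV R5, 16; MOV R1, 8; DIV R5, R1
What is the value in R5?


Register state trace:
  MOV R5, 16  → R5 = 16
  MOV R1, 8  → R1 = 8
  DIV R5, R1  → R5 = 16 // 8 = 2
Final: R5 = 2

2


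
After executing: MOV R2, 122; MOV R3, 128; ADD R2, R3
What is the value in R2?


Register state trace:
  MOV R2, 122  → R2 = 122
  MOV R3, 128  → R3 = 128
  ADD R2, R3  → R2 = 122 + 128 = 250
Final: R2 = 250

250


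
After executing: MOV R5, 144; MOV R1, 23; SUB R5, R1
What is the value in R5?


Register state trace:
  MOV R5, 144  → R5 = 144
  MOV R1, 23  → R1 = 23
  SUB R5, R1  → R5 = 144 - 23 = 121
Final: R5 = 121

121


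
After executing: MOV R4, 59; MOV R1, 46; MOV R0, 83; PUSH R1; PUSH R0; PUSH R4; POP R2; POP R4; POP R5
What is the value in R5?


Stack trace (top is rightmost):
  MOV R4, 59  → R4 = 59
  MOV R1, 46  → R1 = 46
  MOV R0, 83  → R0 = 83
  PUSH R1  → stack: [46]
  PUSH R0  → stack: [46, 83]
  PUSH R4  → stack: [46, 83, 59]
  POP R2  → R2 = 59, stack: [46, 83]
  POP R4  → R4 = 83, stack: [46]
  POP R5  → R5 = 46, stack: []
Final: R5 = 46

46


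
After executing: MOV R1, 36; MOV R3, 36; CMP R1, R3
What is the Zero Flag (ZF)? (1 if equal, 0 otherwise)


Register state trace:
  MOV R1, 36  → R1 = 36
  MOV R3, 36  → R3 = 36
  CMP R1, R3  → computes 36 - 36 = 0
  Result is zero, so values are equal
ZF = 1

1


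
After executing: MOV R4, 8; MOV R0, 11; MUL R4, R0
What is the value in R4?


Register state trace:
  MOV R4, 8  → R4 = 8
  MOV R0, 11  → R0 = 11
  MUL R4, R0  → R4 = 8 * 11 = 88
Final: R4 = 88

88


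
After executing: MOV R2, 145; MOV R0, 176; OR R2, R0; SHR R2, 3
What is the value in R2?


Register state trace:
  MOV R2, 145  → R2 = 145 (0b10010001)
  MOV R0, 176  → R0 = 176 (0b10110000)
  OR R2, R0  → R2 = 145 OR 176 = 177 (0b10110001)
  SHR R2, 3  → R2 = 177 >> 3 = 22
Final: R2 = 22

22


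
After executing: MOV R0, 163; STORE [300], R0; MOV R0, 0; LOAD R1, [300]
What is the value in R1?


Register and memory trace:
  MOV R0, 163  → R0 = 163
  STORE [300], R0  → mem[300] = 163
  MOV R0, 0  → R0 = 0
  LOAD R1, [300]  → R1 = mem[300] = 163
Final: R1 = 163

163


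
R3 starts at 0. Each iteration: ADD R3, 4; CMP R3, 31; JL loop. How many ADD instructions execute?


Loop trace (R3 starts at 0, target 31, step 4):
  ADD #1: R3 = 0 + 4 = 4  → 4 < 31, loop
  ADD #2: R3 = 4 + 4 = 8  → 8 < 31, loop
  ADD #3: R3 = 8 + 4 = 12  → 12 < 31, loop
  ADD #4: R3 = 12 + 4 = 16  → 16 < 31, loop
  ADD #5: R3 = 16 + 4 = 20  → 20 < 31, loop
  ADD #6: R3 = 20 + 4 = 24  → 24 < 31, loop
  ADD #7: R3 = 24 + 4 = 28  → 28 < 31, loop
  ADD #8: R3 = 28 + 4 = 32  → 32 >= 31, exit
Total ADD instructions: 8

8


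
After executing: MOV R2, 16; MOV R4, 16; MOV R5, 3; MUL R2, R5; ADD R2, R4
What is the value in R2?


Register state trace:
  MOV R2, 16  → R2 = 16
  MOV R4, 16  → R4 = 16
  MOV R5, 3  → R5 = 3
  MUL R2, R5  → R2 = 16 * 3 = 48
  ADD R2, R4  → R2 = 48 + 16 = 64
Final: R2 = 64

64


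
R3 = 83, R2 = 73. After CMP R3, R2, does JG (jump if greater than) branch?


Trace:
  R3 = 83, R2 = 73
  CMP R3, R2  → compares 83 vs 73
  JG checks: is 83 greater than 73?
  83 > 73, so condition is true
Branch taken: Yes

Yes


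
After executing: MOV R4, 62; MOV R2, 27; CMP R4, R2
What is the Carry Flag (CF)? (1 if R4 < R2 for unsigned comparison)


Register state trace:
  MOV R4, 62  → R4 = 62
  MOV R2, 27  → R2 = 27
  CMP R4, R2  → unsigned 62 - 27: no borrow
  62 >= 27, so CF = 0
CF = 0

0


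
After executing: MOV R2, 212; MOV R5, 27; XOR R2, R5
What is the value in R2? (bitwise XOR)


Register state trace:
  MOV R2, 212  → R2 = 212 (0b11010100)
  MOV R5, 27  → R5 = 27 (0b00011011)
  XOR R2, R5  → R2 = 212 XOR 27 = 207 (0b11001111)
Final: R2 = 207

207


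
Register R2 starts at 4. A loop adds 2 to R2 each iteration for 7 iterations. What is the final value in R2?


Starting value: R2 = 4
  Iter 1: R2 = 4 + 2 = 6
  Iter 2: R2 = 6 + 2 = 8
  Iter 3: R2 = 8 + 2 = 10
  Iter 4: R2 = 10 + 2 = 12
  Iter 5: R2 = 12 + 2 = 14
  Iter 6: R2 = 14 + 2 = 16
  Iter 7: R2 = 16 + 2 = 18
Final: R2 = 18

18


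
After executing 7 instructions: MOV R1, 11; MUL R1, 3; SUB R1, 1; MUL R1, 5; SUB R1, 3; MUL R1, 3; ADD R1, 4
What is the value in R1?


Register state trace:
  MOV R1, 11  → R1 = 11
  MUL R1, 3  → R1 = 11 * 3 = 33
  SUB R1, 1  → R1 = 33 - 1 = 32
  MUL R1, 5  → R1 = 32 * 5 = 160
  SUB R1, 3  → R1 = 160 - 3 = 157
  MUL R1, 3  → R1 = 157 * 3 = 471
  ADD R1, 4  → R1 = 471 + 4 = 475
Final: R1 = 475

475


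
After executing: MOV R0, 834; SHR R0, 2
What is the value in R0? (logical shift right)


Register state trace:
  MOV R0, 834  → R0 = 834
  SHR R0, 2  → R0 = 834 >> 2 = 834 // 2^2 = 208
Final: R0 = 208

208


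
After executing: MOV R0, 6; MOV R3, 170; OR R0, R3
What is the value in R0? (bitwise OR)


Register state trace:
  MOV R0, 6  → R0 = 6 (0b00000110)
  MOV R3, 170  → R3 = 170 (0b10101010)
  OR R0, R3   → R0 = 6 OR 170 = 174 (0b10101110)
Final: R0 = 174

174
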